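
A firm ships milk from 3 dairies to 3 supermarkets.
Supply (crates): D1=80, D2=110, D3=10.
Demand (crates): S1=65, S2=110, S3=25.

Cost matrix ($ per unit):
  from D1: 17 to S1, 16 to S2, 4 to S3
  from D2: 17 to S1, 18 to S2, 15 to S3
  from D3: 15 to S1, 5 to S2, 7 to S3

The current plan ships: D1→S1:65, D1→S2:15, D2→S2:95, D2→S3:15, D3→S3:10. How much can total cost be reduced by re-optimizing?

Current plan cost = 65·17 + 15·16 + 95·18 + 15·15 + 10·7 = $3350.
Optimal plan:
  D1->S2: 55 × $16 = $880
  D1->S3: 25 × $4 = $100
  D2->S1: 65 × $17 = $1105
  D2->S2: 45 × $18 = $810
  D3->S2: 10 × $5 = $50
Optimal cost = $2945.
Saving = 3350 − 2945 = $405.

405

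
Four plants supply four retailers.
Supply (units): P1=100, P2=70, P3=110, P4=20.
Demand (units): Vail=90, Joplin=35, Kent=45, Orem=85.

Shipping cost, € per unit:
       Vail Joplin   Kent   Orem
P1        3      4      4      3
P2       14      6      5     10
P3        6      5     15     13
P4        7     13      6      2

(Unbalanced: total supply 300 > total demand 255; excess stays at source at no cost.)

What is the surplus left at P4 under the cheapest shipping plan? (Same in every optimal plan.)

0

Minimum-cost shipments:
  P1 to Vail: 35 × €3 = €105
  P1 to Orem: 65 × €3 = €195
  P2 to Kent: 45 × €5 = €225
  P3 to Vail: 55 × €6 = €330
  P3 to Joplin: 35 × €5 = €175
  P4 to Orem: 20 × €2 = €40
Total cost = €1070.
P4 ships 20 of its 20, leaving 0.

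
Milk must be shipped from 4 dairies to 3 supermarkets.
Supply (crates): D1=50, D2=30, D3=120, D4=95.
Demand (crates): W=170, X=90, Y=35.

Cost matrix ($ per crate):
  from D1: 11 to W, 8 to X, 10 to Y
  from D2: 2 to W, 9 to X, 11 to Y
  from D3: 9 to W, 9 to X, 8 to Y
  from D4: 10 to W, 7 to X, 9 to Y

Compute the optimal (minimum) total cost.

A cheapest plan:
  D1 to X: 50 crates
  D2 to W: 30 crates
  D3 to W: 120 crates
  D4 to W: 20 crates
  D4 to X: 40 crates
  D4 to Y: 35 crates
Total cost = $2335.

2335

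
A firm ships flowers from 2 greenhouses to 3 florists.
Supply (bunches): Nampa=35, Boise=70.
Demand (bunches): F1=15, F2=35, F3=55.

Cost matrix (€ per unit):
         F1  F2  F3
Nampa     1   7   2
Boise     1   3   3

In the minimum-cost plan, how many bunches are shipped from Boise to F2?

Optimal shipments:
  Nampa→F3: 35 × €2 = €70
  Boise→F1: 15 × €1 = €15
  Boise→F2: 35 × €3 = €105
  Boise→F3: 20 × €3 = €60
Total cost = €250.
So Boise→F2 carries 35 bunches.

35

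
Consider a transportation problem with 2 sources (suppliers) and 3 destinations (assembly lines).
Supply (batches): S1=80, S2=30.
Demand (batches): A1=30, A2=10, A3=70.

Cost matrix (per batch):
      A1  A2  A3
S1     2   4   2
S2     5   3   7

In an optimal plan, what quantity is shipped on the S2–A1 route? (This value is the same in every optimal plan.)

The minimum-cost plan:
  S1->A1: 10 × 2 = 20
  S1->A3: 70 × 2 = 140
  S2->A1: 20 × 5 = 100
  S2->A2: 10 × 3 = 30
Total cost = 290.
So S2→A1 carries 20 batches.

20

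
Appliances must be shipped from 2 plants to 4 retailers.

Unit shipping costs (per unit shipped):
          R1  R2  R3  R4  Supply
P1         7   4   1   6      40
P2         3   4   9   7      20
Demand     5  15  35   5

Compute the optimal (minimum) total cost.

Optimal allocation:
  P1->R3: 35 × 1 = 35
  P1->R4: 5 × 6 = 30
  P2->R1: 5 × 3 = 15
  P2->R2: 15 × 4 = 60
Total = 35 + 30 + 15 + 60 = 140.

140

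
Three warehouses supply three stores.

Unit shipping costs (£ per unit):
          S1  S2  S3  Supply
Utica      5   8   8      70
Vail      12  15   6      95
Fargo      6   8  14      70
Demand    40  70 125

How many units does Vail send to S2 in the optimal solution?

Optimal shipments:
  Utica to S1: 40 × £5 = £200
  Utica to S3: 30 × £8 = £240
  Vail to S3: 95 × £6 = £570
  Fargo to S2: 70 × £8 = £560
Total cost = £1570.
The route Vail→S2 is not used.

0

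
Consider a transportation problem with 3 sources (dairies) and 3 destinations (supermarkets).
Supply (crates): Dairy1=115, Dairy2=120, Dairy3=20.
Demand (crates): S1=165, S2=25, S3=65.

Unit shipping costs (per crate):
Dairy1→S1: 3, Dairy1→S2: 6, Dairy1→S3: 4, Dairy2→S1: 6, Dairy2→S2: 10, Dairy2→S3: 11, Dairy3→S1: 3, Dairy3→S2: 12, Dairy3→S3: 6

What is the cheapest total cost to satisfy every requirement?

Optimal allocation:
  Dairy1→S1: 25 × 3 = 75
  Dairy1→S2: 25 × 6 = 150
  Dairy1→S3: 65 × 4 = 260
  Dairy2→S1: 120 × 6 = 720
  Dairy3→S1: 20 × 3 = 60
Total = 75 + 150 + 260 + 720 + 60 = 1265.

1265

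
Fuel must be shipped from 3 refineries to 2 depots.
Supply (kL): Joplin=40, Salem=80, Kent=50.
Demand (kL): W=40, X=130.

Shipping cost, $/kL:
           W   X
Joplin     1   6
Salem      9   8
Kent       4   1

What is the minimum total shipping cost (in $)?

One minimum-cost allocation:
  Joplin to W: 40 × $1 = $40
  Salem to X: 80 × $8 = $640
  Kent to X: 50 × $1 = $50
Total = 40 + 640 + 50 = $730.
(Supply check: Joplin ships 40; Salem ships 80; Kent ships 50.)

730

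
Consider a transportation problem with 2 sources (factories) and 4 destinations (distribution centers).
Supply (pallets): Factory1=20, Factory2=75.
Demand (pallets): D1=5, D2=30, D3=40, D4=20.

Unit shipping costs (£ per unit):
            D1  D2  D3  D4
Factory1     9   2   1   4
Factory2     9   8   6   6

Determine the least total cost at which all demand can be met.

525

A cheapest plan:
  Factory1→D2: 20 × £2 = £40
  Factory2→D1: 5 × £9 = £45
  Factory2→D2: 10 × £8 = £80
  Factory2→D3: 40 × £6 = £240
  Factory2→D4: 20 × £6 = £120
Total = 40 + 45 + 80 + 240 + 120 = £525.
(Supply check: Factory1 ships 20; Factory2 ships 75.)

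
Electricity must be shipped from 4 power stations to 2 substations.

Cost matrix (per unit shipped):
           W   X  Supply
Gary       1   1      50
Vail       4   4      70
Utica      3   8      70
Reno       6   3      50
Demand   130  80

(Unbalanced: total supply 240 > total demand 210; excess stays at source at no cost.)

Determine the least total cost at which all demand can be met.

Optimal allocation:
  Gary→W: 20 × 1 = 20
  Gary→X: 30 × 1 = 30
  Vail→W: 40 × 4 = 160
  Utica→W: 70 × 3 = 210
  Reno→X: 50 × 3 = 150
Total = 20 + 30 + 160 + 210 + 150 = 570.

570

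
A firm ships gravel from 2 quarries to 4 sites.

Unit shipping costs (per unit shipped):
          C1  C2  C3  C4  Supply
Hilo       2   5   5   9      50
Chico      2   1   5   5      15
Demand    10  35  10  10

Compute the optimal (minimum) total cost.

275

A cheapest plan:
  Hilo to C1: 10 × 2 = 20
  Hilo to C2: 20 × 5 = 100
  Hilo to C3: 10 × 5 = 50
  Hilo to C4: 10 × 9 = 90
  Chico to C2: 15 × 1 = 15
Total = 20 + 100 + 50 + 90 + 15 = 275.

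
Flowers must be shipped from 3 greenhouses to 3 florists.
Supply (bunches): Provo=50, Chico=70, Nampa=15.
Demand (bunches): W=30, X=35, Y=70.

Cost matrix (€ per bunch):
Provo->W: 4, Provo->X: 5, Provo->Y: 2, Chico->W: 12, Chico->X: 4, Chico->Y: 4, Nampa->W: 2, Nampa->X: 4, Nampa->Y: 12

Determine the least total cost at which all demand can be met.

Optimal allocation:
  Provo to W: 15 bunches
  Provo to Y: 35 bunches
  Chico to X: 35 bunches
  Chico to Y: 35 bunches
  Nampa to W: 15 bunches
Total cost = €440.

440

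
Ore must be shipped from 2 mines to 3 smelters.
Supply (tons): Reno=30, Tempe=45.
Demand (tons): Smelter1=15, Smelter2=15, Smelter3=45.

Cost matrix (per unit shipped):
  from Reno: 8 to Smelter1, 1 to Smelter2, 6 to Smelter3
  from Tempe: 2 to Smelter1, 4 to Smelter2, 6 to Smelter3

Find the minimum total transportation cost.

315

One minimum-cost allocation:
  Reno→Smelter2: 15 × 1 = 15
  Reno→Smelter3: 15 × 6 = 90
  Tempe→Smelter1: 15 × 2 = 30
  Tempe→Smelter3: 30 × 6 = 180
Total = 15 + 90 + 30 + 180 = 315.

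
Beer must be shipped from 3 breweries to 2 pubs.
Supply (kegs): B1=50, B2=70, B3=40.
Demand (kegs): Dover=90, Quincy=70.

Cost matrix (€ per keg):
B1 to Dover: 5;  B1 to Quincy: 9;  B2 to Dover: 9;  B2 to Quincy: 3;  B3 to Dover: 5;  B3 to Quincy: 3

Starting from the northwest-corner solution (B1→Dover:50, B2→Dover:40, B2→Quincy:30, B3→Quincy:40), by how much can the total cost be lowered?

Current plan cost = 50·5 + 40·9 + 30·3 + 40·3 = €820.
Optimal plan:
  B1->Dover: 50 kegs
  B2->Quincy: 70 kegs
  B3->Dover: 40 kegs
Optimal cost = €660.
Saving = 820 − 660 = €160.

160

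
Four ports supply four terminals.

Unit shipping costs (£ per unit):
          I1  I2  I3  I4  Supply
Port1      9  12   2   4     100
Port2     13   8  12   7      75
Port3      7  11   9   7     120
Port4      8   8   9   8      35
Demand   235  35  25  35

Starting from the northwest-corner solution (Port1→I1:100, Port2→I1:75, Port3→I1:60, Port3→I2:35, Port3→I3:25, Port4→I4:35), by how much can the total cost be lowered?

750

Current plan cost = 100·9 + 75·13 + 60·7 + 35·11 + 25·9 + 35·8 = £3185.
Optimal plan:
  Port1 to I1: 75 × £9 = £675
  Port1 to I3: 25 × £2 = £50
  Port2 to I1: 5 × £13 = £65
  Port2 to I2: 35 × £8 = £280
  Port2 to I4: 35 × £7 = £245
  Port3 to I1: 120 × £7 = £840
  Port4 to I1: 35 × £8 = £280
Optimal cost = £2435.
Saving = 3185 − 2435 = £750.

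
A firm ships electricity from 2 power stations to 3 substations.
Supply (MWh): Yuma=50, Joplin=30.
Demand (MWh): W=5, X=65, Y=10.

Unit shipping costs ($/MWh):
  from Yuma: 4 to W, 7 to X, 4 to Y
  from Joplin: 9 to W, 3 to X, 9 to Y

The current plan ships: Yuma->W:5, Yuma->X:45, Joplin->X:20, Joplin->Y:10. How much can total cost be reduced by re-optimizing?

Current plan cost = 5·4 + 45·7 + 20·3 + 10·9 = $485.
Optimal plan:
  Yuma–W: 5 × $4 = $20
  Yuma–X: 35 × $7 = $245
  Yuma–Y: 10 × $4 = $40
  Joplin–X: 30 × $3 = $90
Optimal cost = $395.
Saving = 485 − 395 = $90.

90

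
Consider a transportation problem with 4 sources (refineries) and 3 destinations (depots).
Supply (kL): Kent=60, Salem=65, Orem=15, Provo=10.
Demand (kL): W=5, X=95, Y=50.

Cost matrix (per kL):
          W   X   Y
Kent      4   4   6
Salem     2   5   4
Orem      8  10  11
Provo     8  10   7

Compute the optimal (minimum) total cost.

730

A cheapest plan:
  Kent→X: 60 × 4 = 240
  Salem→W: 5 × 2 = 10
  Salem→X: 20 × 5 = 100
  Salem→Y: 40 × 4 = 160
  Orem→X: 15 × 10 = 150
  Provo→Y: 10 × 7 = 70
Total = 240 + 10 + 100 + 160 + 150 + 70 = 730.
(Supply check: Kent ships 60; Salem ships 65; Orem ships 15; Provo ships 10.)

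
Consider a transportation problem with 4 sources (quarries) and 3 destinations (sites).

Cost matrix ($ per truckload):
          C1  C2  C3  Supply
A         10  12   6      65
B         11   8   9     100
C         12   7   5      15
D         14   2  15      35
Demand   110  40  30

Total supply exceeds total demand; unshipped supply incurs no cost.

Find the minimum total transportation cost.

1435

A cheapest plan:
  A to C1: 50 truckloads
  A to C3: 15 truckloads
  B to C1: 60 truckloads
  B to C2: 5 truckloads
  C to C3: 15 truckloads
  D to C2: 35 truckloads
Total cost = $1435.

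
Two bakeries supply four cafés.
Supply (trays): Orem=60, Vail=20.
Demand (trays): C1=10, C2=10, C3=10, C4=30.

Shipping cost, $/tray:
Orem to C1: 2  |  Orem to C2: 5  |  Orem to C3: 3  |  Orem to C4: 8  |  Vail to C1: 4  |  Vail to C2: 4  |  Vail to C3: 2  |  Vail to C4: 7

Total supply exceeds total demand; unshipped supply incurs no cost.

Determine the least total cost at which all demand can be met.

320

Optimal allocation:
  Orem–C1: 10 × $2 = $20
  Orem–C2: 10 × $5 = $50
  Orem–C3: 10 × $3 = $30
  Orem–C4: 10 × $8 = $80
  Vail–C4: 20 × $7 = $140
Total = 20 + 50 + 30 + 80 + 140 = $320.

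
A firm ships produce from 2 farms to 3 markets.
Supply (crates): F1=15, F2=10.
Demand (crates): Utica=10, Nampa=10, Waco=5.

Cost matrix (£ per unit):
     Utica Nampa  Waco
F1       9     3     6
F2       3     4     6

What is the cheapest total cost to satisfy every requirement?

An optimal shipping plan:
  F1–Nampa: 10 × £3 = £30
  F1–Waco: 5 × £6 = £30
  F2–Utica: 10 × £3 = £30
Total = 30 + 30 + 30 = £90.
(Supply check: F1 ships 15; F2 ships 10.)

90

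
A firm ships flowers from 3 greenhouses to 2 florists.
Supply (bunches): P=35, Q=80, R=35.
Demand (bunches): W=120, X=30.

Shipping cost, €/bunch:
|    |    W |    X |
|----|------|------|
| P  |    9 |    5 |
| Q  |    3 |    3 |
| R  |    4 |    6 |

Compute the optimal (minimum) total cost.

575

Optimal allocation:
  P→W: 5 × €9 = €45
  P→X: 30 × €5 = €150
  Q→W: 80 × €3 = €240
  R→W: 35 × €4 = €140
Total = 45 + 150 + 240 + 140 = €575.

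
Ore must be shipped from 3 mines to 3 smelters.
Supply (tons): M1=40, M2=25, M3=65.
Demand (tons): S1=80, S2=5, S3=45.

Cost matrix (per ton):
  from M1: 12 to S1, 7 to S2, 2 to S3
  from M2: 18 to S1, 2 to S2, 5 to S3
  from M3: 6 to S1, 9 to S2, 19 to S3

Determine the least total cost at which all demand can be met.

Optimal allocation:
  M1 to S1: 15 × 12 = 180
  M1 to S3: 25 × 2 = 50
  M2 to S2: 5 × 2 = 10
  M2 to S3: 20 × 5 = 100
  M3 to S1: 65 × 6 = 390
Total = 180 + 50 + 10 + 100 + 390 = 730.
(Supply check: M1 ships 40; M2 ships 25; M3 ships 65.)

730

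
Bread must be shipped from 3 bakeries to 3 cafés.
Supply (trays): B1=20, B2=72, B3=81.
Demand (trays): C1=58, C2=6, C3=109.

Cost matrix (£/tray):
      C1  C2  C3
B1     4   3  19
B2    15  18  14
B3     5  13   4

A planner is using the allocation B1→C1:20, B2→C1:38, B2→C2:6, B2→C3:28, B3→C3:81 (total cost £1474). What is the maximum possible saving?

Current plan cost = 20·4 + 38·15 + 6·18 + 28·14 + 81·4 = £1474.
Optimal plan:
  B1->C1: 14 × £4 = £56
  B1->C2: 6 × £3 = £18
  B2->C1: 44 × £15 = £660
  B2->C3: 28 × £14 = £392
  B3->C3: 81 × £4 = £324
Optimal cost = £1450.
Saving = 1474 − 1450 = £24.

24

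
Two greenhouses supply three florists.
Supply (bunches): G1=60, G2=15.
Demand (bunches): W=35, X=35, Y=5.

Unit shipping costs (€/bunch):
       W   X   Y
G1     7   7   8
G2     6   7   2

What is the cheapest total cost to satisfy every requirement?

A cheapest plan:
  G1->W: 25 × €7 = €175
  G1->X: 35 × €7 = €245
  G2->W: 10 × €6 = €60
  G2->Y: 5 × €2 = €10
Total = 175 + 245 + 60 + 10 = €490.

490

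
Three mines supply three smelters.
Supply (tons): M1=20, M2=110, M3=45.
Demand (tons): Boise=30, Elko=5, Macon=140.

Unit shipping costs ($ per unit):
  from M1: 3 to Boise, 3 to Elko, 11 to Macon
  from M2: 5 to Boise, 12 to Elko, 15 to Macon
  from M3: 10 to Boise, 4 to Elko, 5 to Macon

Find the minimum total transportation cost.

1755

An optimal shipping plan:
  M1 to Elko: 5 × $3 = $15
  M1 to Macon: 15 × $11 = $165
  M2 to Boise: 30 × $5 = $150
  M2 to Macon: 80 × $15 = $1200
  M3 to Macon: 45 × $5 = $225
Total = 15 + 165 + 150 + 1200 + 225 = $1755.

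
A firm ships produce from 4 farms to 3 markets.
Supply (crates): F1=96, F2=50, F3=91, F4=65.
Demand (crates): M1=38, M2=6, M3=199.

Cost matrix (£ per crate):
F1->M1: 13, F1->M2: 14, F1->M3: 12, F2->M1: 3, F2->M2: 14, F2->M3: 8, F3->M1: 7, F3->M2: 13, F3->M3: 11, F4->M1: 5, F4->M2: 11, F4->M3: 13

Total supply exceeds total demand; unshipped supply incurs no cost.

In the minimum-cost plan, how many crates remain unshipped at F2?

An optimal plan:
  F1→M3: 58 × £12 = £696
  F2→M3: 50 × £8 = £400
  F3→M3: 91 × £11 = £1001
  F4→M1: 38 × £5 = £190
  F4→M2: 6 × £11 = £66
Total cost = £2353.
F2 ships 50 of its 50, leaving 0.

0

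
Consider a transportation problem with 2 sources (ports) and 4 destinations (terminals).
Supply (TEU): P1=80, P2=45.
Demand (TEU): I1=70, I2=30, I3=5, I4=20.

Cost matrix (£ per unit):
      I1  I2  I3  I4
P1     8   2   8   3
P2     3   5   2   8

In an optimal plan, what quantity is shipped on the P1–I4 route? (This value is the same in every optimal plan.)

Optimal shipments:
  P1 to I1: 30 × £8 = £240
  P1 to I2: 30 × £2 = £60
  P1 to I4: 20 × £3 = £60
  P2 to I1: 40 × £3 = £120
  P2 to I3: 5 × £2 = £10
Total cost = £490.
So P1→I4 carries 20 TEU.

20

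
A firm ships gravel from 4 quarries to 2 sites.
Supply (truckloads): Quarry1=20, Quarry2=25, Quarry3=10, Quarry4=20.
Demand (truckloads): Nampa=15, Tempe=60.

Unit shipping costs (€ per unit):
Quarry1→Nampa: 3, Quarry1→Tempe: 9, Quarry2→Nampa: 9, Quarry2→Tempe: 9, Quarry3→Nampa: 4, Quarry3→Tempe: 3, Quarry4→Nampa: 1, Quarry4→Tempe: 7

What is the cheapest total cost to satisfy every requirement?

Optimal allocation:
  Quarry1->Nampa: 15 × €3 = €45
  Quarry1->Tempe: 5 × €9 = €45
  Quarry2->Tempe: 25 × €9 = €225
  Quarry3->Tempe: 10 × €3 = €30
  Quarry4->Tempe: 20 × €7 = €140
Total = 45 + 45 + 225 + 30 + 140 = €485.

485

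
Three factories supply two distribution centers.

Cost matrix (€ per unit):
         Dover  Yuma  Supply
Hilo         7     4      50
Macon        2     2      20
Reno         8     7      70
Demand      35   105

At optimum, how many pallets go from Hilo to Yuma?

50

The minimum-cost plan:
  Hilo→Yuma: 50 × €4 = €200
  Macon→Dover: 20 × €2 = €40
  Reno→Dover: 15 × €8 = €120
  Reno→Yuma: 55 × €7 = €385
Total cost = €745.
So Hilo→Yuma carries 50 pallets.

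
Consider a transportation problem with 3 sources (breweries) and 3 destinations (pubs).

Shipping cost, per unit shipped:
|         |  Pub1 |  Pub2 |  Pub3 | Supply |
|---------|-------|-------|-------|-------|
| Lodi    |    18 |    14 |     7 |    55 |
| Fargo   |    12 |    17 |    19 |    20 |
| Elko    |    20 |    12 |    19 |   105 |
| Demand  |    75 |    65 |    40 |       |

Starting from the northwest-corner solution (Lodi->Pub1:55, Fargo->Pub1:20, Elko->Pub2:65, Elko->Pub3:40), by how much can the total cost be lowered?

400

Current plan cost = 55·18 + 20·12 + 65·12 + 40·19 = 2770.
Optimal plan:
  Lodi→Pub1: 15 kegs
  Lodi→Pub3: 40 kegs
  Fargo→Pub1: 20 kegs
  Elko→Pub1: 40 kegs
  Elko→Pub2: 65 kegs
Optimal cost = 2370.
Saving = 2770 − 2370 = 400.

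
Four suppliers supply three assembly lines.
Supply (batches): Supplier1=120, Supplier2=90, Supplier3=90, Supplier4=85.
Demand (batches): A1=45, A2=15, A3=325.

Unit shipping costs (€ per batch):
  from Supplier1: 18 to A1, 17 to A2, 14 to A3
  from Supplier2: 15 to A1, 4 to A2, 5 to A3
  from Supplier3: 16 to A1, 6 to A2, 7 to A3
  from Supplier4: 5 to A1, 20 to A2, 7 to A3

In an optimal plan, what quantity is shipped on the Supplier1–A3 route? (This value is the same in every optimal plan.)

120

Solving gives:
  Supplier1–A3: 120 × €14 = €1680
  Supplier2–A3: 90 × €5 = €450
  Supplier3–A2: 15 × €6 = €90
  Supplier3–A3: 75 × €7 = €525
  Supplier4–A1: 45 × €5 = €225
  Supplier4–A3: 40 × €7 = €280
Total cost = €3250.
So Supplier1→A3 carries 120 batches.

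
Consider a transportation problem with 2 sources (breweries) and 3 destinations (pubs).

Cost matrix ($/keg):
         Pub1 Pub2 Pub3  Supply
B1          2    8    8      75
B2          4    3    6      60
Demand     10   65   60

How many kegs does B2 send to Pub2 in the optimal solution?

The minimum-cost plan:
  B1->Pub1: 10 × $2 = $20
  B1->Pub2: 5 × $8 = $40
  B1->Pub3: 60 × $8 = $480
  B2->Pub2: 60 × $3 = $180
Total cost = $720.
So B2→Pub2 carries 60 kegs.

60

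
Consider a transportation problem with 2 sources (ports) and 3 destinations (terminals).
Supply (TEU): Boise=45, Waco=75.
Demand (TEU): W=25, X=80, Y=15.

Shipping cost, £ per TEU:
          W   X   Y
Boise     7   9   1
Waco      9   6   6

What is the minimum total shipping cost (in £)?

685

Optimal allocation:
  Boise→W: 25 TEU
  Boise→X: 5 TEU
  Boise→Y: 15 TEU
  Waco→X: 75 TEU
Total cost = £685.
(Supply check: Boise ships 45; Waco ships 75.)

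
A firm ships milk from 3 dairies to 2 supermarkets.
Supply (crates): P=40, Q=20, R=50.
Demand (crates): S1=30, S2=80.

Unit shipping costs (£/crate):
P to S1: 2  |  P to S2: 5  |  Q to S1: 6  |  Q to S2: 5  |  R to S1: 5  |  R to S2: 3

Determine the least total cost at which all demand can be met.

360

One minimum-cost allocation:
  P–S1: 30 × £2 = £60
  P–S2: 10 × £5 = £50
  Q–S2: 20 × £5 = £100
  R–S2: 50 × £3 = £150
Total = 60 + 50 + 100 + 150 = £360.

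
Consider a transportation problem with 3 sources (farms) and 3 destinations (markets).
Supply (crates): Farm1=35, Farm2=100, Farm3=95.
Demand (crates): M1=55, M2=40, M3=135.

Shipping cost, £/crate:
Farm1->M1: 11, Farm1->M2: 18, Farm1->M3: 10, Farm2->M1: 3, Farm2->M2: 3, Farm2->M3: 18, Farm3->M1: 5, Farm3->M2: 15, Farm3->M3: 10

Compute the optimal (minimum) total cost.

1675

A cheapest plan:
  Farm1->M3: 35 crates
  Farm2->M1: 55 crates
  Farm2->M2: 40 crates
  Farm2->M3: 5 crates
  Farm3->M3: 95 crates
Total cost = £1675.
(Supply check: Farm1 ships 35; Farm2 ships 100; Farm3 ships 95.)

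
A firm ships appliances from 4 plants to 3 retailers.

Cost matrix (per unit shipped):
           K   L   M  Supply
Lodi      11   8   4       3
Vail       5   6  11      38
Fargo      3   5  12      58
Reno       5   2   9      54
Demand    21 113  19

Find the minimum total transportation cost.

676

A cheapest plan:
  Lodi→M: 3 units
  Vail→L: 22 units
  Vail→M: 16 units
  Fargo→K: 21 units
  Fargo→L: 37 units
  Reno→L: 54 units
Total cost = 676.
(Supply check: Lodi ships 3; Vail ships 38; Fargo ships 58; Reno ships 54.)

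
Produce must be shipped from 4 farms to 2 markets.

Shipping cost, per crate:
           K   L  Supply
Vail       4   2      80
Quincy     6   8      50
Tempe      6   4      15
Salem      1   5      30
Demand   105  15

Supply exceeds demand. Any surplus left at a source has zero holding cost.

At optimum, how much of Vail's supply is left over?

Minimum-cost shipments:
  Vail->K: 65 crates
  Vail->L: 15 crates
  Tempe->K: 10 crates
  Salem->K: 30 crates
Total cost = 380.
Vail ships 80 of its 80, leaving 0.

0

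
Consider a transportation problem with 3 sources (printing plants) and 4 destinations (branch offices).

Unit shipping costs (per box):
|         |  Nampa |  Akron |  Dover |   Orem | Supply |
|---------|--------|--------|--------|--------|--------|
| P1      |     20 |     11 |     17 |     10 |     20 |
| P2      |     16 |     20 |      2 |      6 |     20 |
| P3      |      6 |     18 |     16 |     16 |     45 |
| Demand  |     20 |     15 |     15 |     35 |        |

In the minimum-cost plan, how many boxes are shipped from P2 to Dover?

The minimum-cost plan:
  P1–Akron: 15 × 11 = 165
  P1–Orem: 5 × 10 = 50
  P2–Dover: 15 × 2 = 30
  P2–Orem: 5 × 6 = 30
  P3–Nampa: 20 × 6 = 120
  P3–Orem: 25 × 16 = 400
Total cost = 795.
So P2→Dover carries 15 boxes.

15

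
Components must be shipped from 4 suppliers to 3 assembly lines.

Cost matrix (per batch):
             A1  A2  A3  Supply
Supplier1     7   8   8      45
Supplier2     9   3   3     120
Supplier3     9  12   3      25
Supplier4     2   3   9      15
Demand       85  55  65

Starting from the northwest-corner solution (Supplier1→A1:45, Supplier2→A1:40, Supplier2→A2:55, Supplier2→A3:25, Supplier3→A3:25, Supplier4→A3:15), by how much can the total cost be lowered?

195

Current plan cost = 45·7 + 40·9 + 55·3 + 25·3 + 25·3 + 15·9 = 1125.
Optimal plan:
  Supplier1 to A1: 45 batches
  Supplier2 to A2: 55 batches
  Supplier2 to A3: 65 batches
  Supplier3 to A1: 25 batches
  Supplier4 to A1: 15 batches
Optimal cost = 930.
Saving = 1125 − 930 = 195.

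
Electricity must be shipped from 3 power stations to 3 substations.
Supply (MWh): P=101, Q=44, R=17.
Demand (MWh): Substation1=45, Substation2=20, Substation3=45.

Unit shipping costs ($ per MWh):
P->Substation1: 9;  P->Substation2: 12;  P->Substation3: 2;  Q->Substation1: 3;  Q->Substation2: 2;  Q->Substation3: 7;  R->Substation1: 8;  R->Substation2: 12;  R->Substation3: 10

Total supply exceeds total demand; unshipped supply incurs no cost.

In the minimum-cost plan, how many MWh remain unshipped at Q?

0

Minimum-cost shipments:
  P→Substation1: 4 × $9 = $36
  P→Substation3: 45 × $2 = $90
  Q→Substation1: 24 × $3 = $72
  Q→Substation2: 20 × $2 = $40
  R→Substation1: 17 × $8 = $136
Total cost = $374.
Q ships 44 of its 44, leaving 0.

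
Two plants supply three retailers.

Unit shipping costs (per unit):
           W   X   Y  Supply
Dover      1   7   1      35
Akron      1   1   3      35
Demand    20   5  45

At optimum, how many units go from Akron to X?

5

Optimal shipments:
  Dover–Y: 35 × 1 = 35
  Akron–W: 20 × 1 = 20
  Akron–X: 5 × 1 = 5
  Akron–Y: 10 × 3 = 30
Total cost = 90.
So Akron→X carries 5 units.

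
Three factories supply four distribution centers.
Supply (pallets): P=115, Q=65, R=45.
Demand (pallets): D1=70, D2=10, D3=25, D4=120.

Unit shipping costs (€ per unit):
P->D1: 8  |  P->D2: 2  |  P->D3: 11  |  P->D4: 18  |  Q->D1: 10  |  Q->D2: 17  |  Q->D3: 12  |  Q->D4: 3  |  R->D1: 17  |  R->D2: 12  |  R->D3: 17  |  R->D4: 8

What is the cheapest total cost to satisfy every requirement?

Optimal allocation:
  P→D1: 70 × €8 = €560
  P→D2: 10 × €2 = €20
  P→D3: 25 × €11 = €275
  P→D4: 10 × €18 = €180
  Q→D4: 65 × €3 = €195
  R→D4: 45 × €8 = €360
Total = 560 + 20 + 275 + 180 + 195 + 360 = €1590.

1590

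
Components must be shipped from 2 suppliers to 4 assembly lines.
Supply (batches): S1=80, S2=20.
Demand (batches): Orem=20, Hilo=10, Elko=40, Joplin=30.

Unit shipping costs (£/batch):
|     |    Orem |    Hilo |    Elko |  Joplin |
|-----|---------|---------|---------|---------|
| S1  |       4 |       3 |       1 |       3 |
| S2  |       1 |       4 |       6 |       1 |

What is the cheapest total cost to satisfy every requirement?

One minimum-cost allocation:
  S1 to Hilo: 10 × £3 = £30
  S1 to Elko: 40 × £1 = £40
  S1 to Joplin: 30 × £3 = £90
  S2 to Orem: 20 × £1 = £20
Total = 30 + 40 + 90 + 20 = £180.

180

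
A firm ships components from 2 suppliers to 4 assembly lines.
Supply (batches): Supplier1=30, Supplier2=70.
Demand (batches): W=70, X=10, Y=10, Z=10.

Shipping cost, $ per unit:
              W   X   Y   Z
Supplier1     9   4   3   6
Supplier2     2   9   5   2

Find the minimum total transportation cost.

270

One minimum-cost allocation:
  Supplier1→X: 10 × $4 = $40
  Supplier1→Y: 10 × $3 = $30
  Supplier1→Z: 10 × $6 = $60
  Supplier2→W: 70 × $2 = $140
Total = 40 + 30 + 60 + 140 = $270.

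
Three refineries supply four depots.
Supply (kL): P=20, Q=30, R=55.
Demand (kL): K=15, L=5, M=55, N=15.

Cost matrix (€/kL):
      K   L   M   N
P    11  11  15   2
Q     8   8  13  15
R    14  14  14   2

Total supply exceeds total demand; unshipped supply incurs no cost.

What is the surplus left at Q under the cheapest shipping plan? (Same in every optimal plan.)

0

Minimum-cost shipments:
  P->N: 5 × €2 = €10
  Q->K: 15 × €8 = €120
  Q->L: 5 × €8 = €40
  Q->M: 10 × €13 = €130
  R->M: 45 × €14 = €630
  R->N: 10 × €2 = €20
Total cost = €950.
Q ships 30 of its 30, leaving 0.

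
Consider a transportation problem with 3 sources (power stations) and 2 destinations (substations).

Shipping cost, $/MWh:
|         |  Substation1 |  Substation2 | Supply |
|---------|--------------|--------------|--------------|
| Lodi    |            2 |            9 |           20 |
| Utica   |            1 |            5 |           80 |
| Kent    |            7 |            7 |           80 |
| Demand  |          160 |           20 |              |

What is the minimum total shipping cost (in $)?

680

Optimal allocation:
  Lodi→Substation1: 20 × $2 = $40
  Utica→Substation1: 80 × $1 = $80
  Kent→Substation1: 60 × $7 = $420
  Kent→Substation2: 20 × $7 = $140
Total = 40 + 80 + 420 + 140 = $680.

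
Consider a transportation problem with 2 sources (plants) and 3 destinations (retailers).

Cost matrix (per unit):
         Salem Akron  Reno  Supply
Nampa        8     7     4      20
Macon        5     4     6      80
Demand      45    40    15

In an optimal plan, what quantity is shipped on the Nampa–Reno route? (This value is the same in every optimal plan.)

15

Optimal shipments:
  Nampa->Salem: 5 × 8 = 40
  Nampa->Reno: 15 × 4 = 60
  Macon->Salem: 40 × 5 = 200
  Macon->Akron: 40 × 4 = 160
Total cost = 460.
So Nampa→Reno carries 15 units.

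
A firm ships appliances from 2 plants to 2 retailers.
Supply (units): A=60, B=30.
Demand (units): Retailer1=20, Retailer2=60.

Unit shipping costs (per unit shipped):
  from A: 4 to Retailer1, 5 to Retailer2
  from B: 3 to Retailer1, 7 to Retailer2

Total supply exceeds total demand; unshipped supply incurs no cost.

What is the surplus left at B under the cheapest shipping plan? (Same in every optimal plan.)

Minimum-cost shipments:
  A to Retailer2: 60 × 5 = 300
  B to Retailer1: 20 × 3 = 60
Total cost = 360.
B ships 20 of its 30, leaving 10.

10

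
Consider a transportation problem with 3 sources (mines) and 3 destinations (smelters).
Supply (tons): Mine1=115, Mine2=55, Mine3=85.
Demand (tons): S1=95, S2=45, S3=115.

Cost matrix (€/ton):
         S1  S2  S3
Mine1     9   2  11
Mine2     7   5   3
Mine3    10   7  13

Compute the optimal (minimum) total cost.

Optimal allocation:
  Mine1→S1: 10 tons
  Mine1→S2: 45 tons
  Mine1→S3: 60 tons
  Mine2→S3: 55 tons
  Mine3→S1: 85 tons
Total cost = €1855.

1855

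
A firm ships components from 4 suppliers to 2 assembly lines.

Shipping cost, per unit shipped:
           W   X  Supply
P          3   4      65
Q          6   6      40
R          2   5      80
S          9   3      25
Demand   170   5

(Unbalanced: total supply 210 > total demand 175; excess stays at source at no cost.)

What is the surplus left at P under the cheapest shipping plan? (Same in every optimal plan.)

0

Minimum-cost shipments:
  P to W: 65 × 3 = 195
  Q to W: 25 × 6 = 150
  R to W: 80 × 2 = 160
  S to X: 5 × 3 = 15
Total cost = 520.
P ships 65 of its 65, leaving 0.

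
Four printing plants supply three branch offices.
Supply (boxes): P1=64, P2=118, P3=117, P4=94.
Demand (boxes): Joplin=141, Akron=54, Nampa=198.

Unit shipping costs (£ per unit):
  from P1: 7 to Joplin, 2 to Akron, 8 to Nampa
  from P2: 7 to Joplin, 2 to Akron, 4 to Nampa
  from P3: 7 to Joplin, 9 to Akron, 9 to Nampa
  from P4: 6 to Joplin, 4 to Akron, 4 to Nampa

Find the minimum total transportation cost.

1873

A cheapest plan:
  P1→Joplin: 10 × £7 = £70
  P1→Akron: 54 × £2 = £108
  P2→Nampa: 118 × £4 = £472
  P3→Joplin: 117 × £7 = £819
  P4→Joplin: 14 × £6 = £84
  P4→Nampa: 80 × £4 = £320
Total = 70 + 108 + 472 + 819 + 84 + 320 = £1873.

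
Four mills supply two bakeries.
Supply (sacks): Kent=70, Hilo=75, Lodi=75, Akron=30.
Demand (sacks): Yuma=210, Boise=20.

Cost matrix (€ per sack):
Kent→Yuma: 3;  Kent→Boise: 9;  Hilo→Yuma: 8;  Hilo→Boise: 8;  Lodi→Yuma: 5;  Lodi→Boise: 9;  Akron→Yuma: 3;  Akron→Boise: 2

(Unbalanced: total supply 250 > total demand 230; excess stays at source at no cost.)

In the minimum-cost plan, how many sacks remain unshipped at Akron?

0

Minimum-cost shipments:
  Kent–Yuma: 70 sacks
  Hilo–Yuma: 55 sacks
  Lodi–Yuma: 75 sacks
  Akron–Yuma: 10 sacks
  Akron–Boise: 20 sacks
Total cost = €1095.
Akron ships 30 of its 30, leaving 0.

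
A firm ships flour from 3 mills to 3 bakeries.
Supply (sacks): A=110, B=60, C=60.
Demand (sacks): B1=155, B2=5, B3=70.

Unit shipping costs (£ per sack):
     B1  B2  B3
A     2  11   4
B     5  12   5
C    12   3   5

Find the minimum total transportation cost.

Optimal allocation:
  A->B1: 110 sacks
  B->B1: 45 sacks
  B->B3: 15 sacks
  C->B2: 5 sacks
  C->B3: 55 sacks
Total cost = £810.

810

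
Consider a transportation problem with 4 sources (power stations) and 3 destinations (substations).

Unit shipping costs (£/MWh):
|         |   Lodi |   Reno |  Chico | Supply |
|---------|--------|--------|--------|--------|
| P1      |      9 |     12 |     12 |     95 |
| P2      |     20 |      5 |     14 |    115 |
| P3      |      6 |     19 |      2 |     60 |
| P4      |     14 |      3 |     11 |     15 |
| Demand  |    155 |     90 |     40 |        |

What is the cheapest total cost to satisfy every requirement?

One minimum-cost allocation:
  P1–Lodi: 95 × £9 = £855
  P2–Reno: 90 × £5 = £450
  P2–Chico: 25 × £14 = £350
  P3–Lodi: 45 × £6 = £270
  P3–Chico: 15 × £2 = £30
  P4–Lodi: 15 × £14 = £210
Total = 855 + 450 + 350 + 270 + 30 + 210 = £2165.

2165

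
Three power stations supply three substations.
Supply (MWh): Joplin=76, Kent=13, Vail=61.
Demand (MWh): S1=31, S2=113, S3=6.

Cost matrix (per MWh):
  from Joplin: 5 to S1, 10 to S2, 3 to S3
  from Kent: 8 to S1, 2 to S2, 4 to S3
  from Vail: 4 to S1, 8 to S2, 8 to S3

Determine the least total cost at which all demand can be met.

A cheapest plan:
  Joplin–S1: 31 × 5 = 155
  Joplin–S2: 39 × 10 = 390
  Joplin–S3: 6 × 3 = 18
  Kent–S2: 13 × 2 = 26
  Vail–S2: 61 × 8 = 488
Total = 155 + 390 + 18 + 26 + 488 = 1077.
(Supply check: Joplin ships 76; Kent ships 13; Vail ships 61.)

1077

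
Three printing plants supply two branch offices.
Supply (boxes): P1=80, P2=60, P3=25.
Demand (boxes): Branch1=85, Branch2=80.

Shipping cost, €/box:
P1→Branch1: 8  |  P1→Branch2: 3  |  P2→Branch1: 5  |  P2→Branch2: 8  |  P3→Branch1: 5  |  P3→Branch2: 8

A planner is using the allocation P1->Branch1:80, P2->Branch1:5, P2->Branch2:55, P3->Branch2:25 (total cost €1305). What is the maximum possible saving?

640

Current plan cost = 80·8 + 5·5 + 55·8 + 25·8 = €1305.
Optimal plan:
  P1->Branch2: 80 × €3 = €240
  P2->Branch1: 60 × €5 = €300
  P3->Branch1: 25 × €5 = €125
Optimal cost = €665.
Saving = 1305 − 665 = €640.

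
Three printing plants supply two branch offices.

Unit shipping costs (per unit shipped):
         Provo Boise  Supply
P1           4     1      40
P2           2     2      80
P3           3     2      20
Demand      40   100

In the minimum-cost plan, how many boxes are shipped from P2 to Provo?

Solving gives:
  P1→Boise: 40 × 1 = 40
  P2→Provo: 40 × 2 = 80
  P2→Boise: 40 × 2 = 80
  P3→Boise: 20 × 2 = 40
Total cost = 240.
So P2→Provo carries 40 boxes.

40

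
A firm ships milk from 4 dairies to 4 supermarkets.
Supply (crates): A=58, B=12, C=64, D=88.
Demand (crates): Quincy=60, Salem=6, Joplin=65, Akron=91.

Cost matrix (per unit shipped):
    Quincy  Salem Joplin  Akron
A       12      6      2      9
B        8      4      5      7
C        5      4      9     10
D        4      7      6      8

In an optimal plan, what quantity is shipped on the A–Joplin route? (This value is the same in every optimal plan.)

Solving gives:
  A to Joplin: 58 crates
  B to Akron: 12 crates
  C to Quincy: 58 crates
  C to Salem: 6 crates
  D to Quincy: 2 crates
  D to Joplin: 7 crates
  D to Akron: 79 crates
Total cost = 1196.
So A→Joplin carries 58 crates.

58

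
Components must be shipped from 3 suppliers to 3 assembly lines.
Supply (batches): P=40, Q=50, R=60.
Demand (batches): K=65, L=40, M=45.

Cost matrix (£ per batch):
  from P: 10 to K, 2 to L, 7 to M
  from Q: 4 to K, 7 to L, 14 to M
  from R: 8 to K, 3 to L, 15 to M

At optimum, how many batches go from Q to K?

Optimal shipments:
  P–M: 40 × £7 = £280
  Q–K: 50 × £4 = £200
  R–K: 15 × £8 = £120
  R–L: 40 × £3 = £120
  R–M: 5 × £15 = £75
Total cost = £795.
So Q→K carries 50 batches.

50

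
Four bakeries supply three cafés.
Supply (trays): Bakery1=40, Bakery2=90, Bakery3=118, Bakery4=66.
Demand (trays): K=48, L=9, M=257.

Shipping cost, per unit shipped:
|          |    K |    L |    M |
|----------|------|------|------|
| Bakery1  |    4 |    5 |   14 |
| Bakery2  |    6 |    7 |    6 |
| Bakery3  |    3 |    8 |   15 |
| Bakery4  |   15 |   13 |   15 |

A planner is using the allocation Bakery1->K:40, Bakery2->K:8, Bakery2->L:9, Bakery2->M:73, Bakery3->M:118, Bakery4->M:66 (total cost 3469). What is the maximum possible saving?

Current plan cost = 40·4 + 8·6 + 9·7 + 73·6 + 118·15 + 66·15 = 3469.
Optimal plan:
  Bakery1 to L: 9 trays
  Bakery1 to M: 31 trays
  Bakery2 to M: 90 trays
  Bakery3 to K: 48 trays
  Bakery3 to M: 70 trays
  Bakery4 to M: 66 trays
Optimal cost = 3203.
Saving = 3469 − 3203 = 266.

266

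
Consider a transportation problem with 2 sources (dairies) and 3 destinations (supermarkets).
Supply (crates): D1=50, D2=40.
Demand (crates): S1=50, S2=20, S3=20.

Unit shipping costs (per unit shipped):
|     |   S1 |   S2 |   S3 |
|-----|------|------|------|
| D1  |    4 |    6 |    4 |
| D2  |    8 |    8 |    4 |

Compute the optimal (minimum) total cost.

440

One minimum-cost allocation:
  D1→S1: 50 × 4 = 200
  D2→S2: 20 × 8 = 160
  D2→S3: 20 × 4 = 80
Total = 200 + 160 + 80 = 440.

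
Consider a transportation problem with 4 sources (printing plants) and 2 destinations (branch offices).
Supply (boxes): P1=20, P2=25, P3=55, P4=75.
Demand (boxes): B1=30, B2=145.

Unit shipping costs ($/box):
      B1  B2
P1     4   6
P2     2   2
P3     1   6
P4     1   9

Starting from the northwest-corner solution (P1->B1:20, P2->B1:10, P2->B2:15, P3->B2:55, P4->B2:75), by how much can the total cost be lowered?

Current plan cost = 20·4 + 10·2 + 15·2 + 55·6 + 75·9 = $1135.
Optimal plan:
  P1–B2: 20 boxes
  P2–B2: 25 boxes
  P3–B2: 55 boxes
  P4–B1: 30 boxes
  P4–B2: 45 boxes
Optimal cost = $935.
Saving = 1135 − 935 = $200.

200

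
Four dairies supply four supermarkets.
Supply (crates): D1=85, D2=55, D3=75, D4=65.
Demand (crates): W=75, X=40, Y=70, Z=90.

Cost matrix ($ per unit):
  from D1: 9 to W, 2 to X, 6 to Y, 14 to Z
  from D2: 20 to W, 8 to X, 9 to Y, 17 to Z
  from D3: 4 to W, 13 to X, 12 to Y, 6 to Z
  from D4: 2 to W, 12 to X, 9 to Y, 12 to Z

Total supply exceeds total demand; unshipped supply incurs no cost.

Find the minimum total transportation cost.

1530

An optimal shipping plan:
  D1->W: 10 crates
  D1->X: 40 crates
  D1->Y: 35 crates
  D2->Y: 35 crates
  D2->Z: 15 crates
  D3->Z: 75 crates
  D4->W: 65 crates
Total cost = $1530.
(Supply check: D1 ships 85; D2 ships 50; D3 ships 75; D4 ships 65.)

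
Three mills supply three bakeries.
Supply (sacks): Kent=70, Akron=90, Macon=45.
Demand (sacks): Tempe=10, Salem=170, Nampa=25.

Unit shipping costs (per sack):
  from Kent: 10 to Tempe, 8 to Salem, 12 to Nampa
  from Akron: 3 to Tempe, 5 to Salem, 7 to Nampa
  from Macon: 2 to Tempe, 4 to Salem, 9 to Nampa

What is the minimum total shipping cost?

Optimal allocation:
  Kent–Salem: 70 sacks
  Akron–Tempe: 10 sacks
  Akron–Salem: 55 sacks
  Akron–Nampa: 25 sacks
  Macon–Salem: 45 sacks
Total cost = 1220.

1220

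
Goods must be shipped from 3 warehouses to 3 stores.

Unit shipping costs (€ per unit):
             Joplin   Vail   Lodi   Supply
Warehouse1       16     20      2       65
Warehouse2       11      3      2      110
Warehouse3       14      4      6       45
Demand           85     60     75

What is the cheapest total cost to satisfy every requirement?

A cheapest plan:
  Warehouse1→Lodi: 65 × €2 = €130
  Warehouse2→Joplin: 85 × €11 = €935
  Warehouse2→Vail: 15 × €3 = €45
  Warehouse2→Lodi: 10 × €2 = €20
  Warehouse3→Vail: 45 × €4 = €180
Total = 130 + 935 + 45 + 20 + 180 = €1310.
(Supply check: Warehouse1 ships 65; Warehouse2 ships 110; Warehouse3 ships 45.)

1310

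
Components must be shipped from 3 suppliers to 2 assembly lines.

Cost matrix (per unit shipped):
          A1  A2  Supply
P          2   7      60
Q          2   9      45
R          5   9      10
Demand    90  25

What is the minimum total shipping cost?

375

Optimal allocation:
  P→A1: 45 × 2 = 90
  P→A2: 15 × 7 = 105
  Q→A1: 45 × 2 = 90
  R→A2: 10 × 9 = 90
Total = 90 + 105 + 90 + 90 = 375.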